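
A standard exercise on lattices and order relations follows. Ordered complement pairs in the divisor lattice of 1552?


Complement pair (a,b): a meet b = bottom, a join b = top.
Here: gcd(a,b)=1 and lcm(a,b)=1552, i.e. a*b=1552 with a,b coprime.
Pairs found: (1,1552), (16,97), (97,16), (1552,1)
Total ordered pairs: 4


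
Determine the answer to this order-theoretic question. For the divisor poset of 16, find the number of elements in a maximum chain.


A chain is a totally ordered subset; we count the number of elements in a maximum chain.
Compute, for each element x, the size of the longest chain ending at x:
  1: 1
  2: 2
  4: 3
  8: 4
  16: 5
A maximum chain: 1 < 2 < 4 < 8 < 16
Number of elements in the longest chain: 5


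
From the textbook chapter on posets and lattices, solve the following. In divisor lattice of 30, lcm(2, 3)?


Join=lcm.
gcd(2,3)=1
lcm=6


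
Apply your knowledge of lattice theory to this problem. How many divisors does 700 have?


Divisors of 700: [1, 2, 4, 5, 7, 10, 14, 20, 25, 28, 35, 50, 70, 100, 140, 175, 350, 700]
Count: 18


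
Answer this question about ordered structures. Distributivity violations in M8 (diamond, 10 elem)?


Distributive law: a ^ (b v c) = (a ^ b) v (a ^ c).
Check all 10^3 = 1000 ordered triples (a,b,c).
  e.g. a=a1, b=a2, c=a3: lhs=a1 != rhs=0
  e.g. a=a1, b=a2, c=a4: lhs=a1 != rhs=0
Total violating triples: 336


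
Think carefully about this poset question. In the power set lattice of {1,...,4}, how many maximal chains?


A maximal chain goes from the minimum element to a maximal element via cover relations.
Counting all min-to-max paths in the cover graph.
Total maximal chains: 24


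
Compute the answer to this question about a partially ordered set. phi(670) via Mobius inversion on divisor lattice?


phi(n) = n * prod_{p|n} (1 - 1/p).
Prime divisors of 670: [2, 5, 67]
phi(670) = 670 * (1 - 1/2) * (1 - 1/5) * (1 - 1/67)
phi(670) = 264


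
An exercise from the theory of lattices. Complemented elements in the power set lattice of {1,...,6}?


An element a is complemented if some b has a meet b = bottom, a join b = top.
every subset A has complement S\A, so all elements are complemented.
Complemented elements: {}, {1}, {2}, {3}, {4}, {5}, ... (58 more)
Count: 64


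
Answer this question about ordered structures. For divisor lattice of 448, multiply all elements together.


Divisors of 448: [1, 2, 4, 7, 8, 14, 16, 28, 32, 56, 64, 112, 224, 448]
Product = n^(d(n)/2) = 448^(14/2)
Product = 3621980417894121472


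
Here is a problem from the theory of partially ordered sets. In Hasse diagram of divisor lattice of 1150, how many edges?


A cover relation a -< b holds when a < b with no c strictly between.
Cover relations:
  1 -< 2
  1 -< 5
  1 -< 23
  2 -< 10
  2 -< 46
  5 -< 10
  5 -< 25
  5 -< 115
  ...12 more
Total: 20


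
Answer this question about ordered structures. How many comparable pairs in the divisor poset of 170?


A comparable pair {a,b} has a < b or b < a in the order.
Count unordered pairs where one element is strictly below the other.
Examples: {1,2}, {1,5}, {1,10}, {1,17}, ...
Total comparable pairs: 19


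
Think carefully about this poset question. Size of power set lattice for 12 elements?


Power set = 2^n.
2^12 = 4096


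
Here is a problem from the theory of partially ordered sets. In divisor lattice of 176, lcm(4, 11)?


Join=lcm.
gcd(4,11)=1
lcm=44


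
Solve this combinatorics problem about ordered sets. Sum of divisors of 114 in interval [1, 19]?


Interval [1,19] in divisors of 114: [1, 19]
Sum = 20


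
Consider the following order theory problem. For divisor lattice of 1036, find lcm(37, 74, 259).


In a divisor lattice, join = lcm (least common multiple).
Compute lcm iteratively: start with first element, then lcm(current, next).
Elements: [37, 74, 259]
lcm(37,74) = 74
lcm(74,259) = 518
Final lcm = 518


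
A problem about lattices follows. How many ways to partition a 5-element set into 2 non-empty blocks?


S(n,k) = k*S(n-1,k) + S(n-1,k-1).
S(4,2) = 7, S(4,1) = 1
S(5,2) = 2*7 + 1 = 14 + 1
S(5,2) = 15


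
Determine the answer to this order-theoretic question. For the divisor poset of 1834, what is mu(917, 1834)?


In a divisor lattice, mu(a,b) = mu(b/a) where mu is the classical Mobius function.
b/a = 1834/917 = 2
Prime factorization of 2: primes [2]
2 is squarefree with 1 prime factor(s), so mu(2) = (-1)^1 = -1


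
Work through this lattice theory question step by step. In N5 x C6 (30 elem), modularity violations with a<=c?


Modular law: if a <= c then a v (b ^ c) = (a v b) ^ c.
Check all triples (a,b,c) with a <= c among 30 elements.
  e.g. a=(a,0), b=(c,0), c=(b,0): lhs=(a,0) != rhs=(b,0)
  e.g. a=(a,0), b=(c,1), c=(b,0): lhs=(a,0) != rhs=(b,0)
Total violating triples: 126


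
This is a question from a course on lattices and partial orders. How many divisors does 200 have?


Divisors of 200: [1, 2, 4, 5, 8, 10, 20, 25, 40, 50, 100, 200]
Count: 12


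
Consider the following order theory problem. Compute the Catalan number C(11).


C(n) = C(2n, n) / (n+1).
C(22, 11) = 705432
C(11) = 705432 / 12 = 58786


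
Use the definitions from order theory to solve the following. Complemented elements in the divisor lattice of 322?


An element a is complemented if some b has a meet b = bottom, a join b = top.
a is complemented iff gcd(a, n/a)=1, i.e. a is a unitary divisor of 322.
Complemented elements: 1, 2, 7, 14, 23, 46, ... (2 more)
Count: 8


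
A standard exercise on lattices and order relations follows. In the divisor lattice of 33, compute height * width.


Height = length of longest chain minus 1; width = size of largest antichain.
A maximum chain: 1 | 11 | 33  (height 2).
A maximum antichain: {3, 11}  (width 2).
Product = 2 * 2 = 4


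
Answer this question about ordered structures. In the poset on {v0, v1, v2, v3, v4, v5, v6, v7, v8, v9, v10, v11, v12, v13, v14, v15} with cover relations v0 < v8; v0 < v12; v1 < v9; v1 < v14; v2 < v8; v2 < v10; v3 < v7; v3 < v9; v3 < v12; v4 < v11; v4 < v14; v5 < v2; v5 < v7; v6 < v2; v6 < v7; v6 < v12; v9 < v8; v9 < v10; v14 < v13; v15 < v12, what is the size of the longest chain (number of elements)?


A chain is a totally ordered subset; we count the number of elements in a maximum chain.
Compute, for each element x, the size of the longest chain ending at x:
  v0: 1
  v1: 1
  v3: 1
  v4: 1
  v5: 1
  v6: 1
  ...
A maximum chain: v5 < v2 < v8
Number of elements in the longest chain: 3


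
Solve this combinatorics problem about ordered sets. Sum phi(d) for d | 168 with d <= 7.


Divisors of 168 up to 7: [1, 2, 3, 4, 6, 7]
phi values: [1, 1, 2, 2, 2, 6]
Sum = 14


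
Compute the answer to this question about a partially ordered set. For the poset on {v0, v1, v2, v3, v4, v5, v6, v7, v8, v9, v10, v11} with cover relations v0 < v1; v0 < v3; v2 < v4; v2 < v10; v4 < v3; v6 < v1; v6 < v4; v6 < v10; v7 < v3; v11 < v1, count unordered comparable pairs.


A comparable pair {a,b} has a < b or b < a in the order.
Count unordered pairs where one element is strictly below the other.
Examples: {v0,v1}, {v0,v3}, {v1,v6}, {v1,v11}, ...
Total comparable pairs: 12


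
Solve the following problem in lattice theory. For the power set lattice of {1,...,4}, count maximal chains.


A maximal chain goes from the minimum element to a maximal element via cover relations.
Counting all min-to-max paths in the cover graph.
Total maximal chains: 24


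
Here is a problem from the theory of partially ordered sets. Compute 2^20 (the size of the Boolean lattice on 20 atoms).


Power set = 2^n.
2^20 = 1048576


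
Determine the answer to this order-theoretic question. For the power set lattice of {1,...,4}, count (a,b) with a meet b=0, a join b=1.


Complement pair (a,b): a meet b = bottom, a join b = top.
Here: A intersect B = {} and A union B = {1,...,4}.
Pairs found: ({},{1,2,3,4}), ({1},{2,3,4}), ({2},{1,3,4}), ({3},{1,2,4}), ... (12 more)
Total ordered pairs: 16


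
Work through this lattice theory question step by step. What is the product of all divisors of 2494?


Divisors of 2494: [1, 2, 29, 43, 58, 86, 1247, 2494]
Product = n^(d(n)/2) = 2494^(8/2)
Product = 38688847841296


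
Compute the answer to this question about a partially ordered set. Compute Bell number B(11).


B(n) = number of set partitions of an n-element set.
B(n) satisfies the recurrence: B(n+1) = sum_k C(n,k)*B(k).
B(11) = 678570


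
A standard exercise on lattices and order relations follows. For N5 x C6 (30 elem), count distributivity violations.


Distributive law: a ^ (b v c) = (a ^ b) v (a ^ c).
Check all 30^3 = 27000 ordered triples (a,b,c).
  e.g. a=(b,0), b=(a,0), c=(c,0): lhs=(b,0) != rhs=(a,0)
  e.g. a=(b,0), b=(a,0), c=(c,1): lhs=(b,0) != rhs=(a,0)
Total violating triples: 432


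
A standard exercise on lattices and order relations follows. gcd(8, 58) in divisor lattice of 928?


Meet=gcd.
gcd(8,58)=2


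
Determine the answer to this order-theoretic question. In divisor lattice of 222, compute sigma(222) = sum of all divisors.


sigma(n) = sum of divisors.
Divisors of 222: [1, 2, 3, 6, 37, 74, 111, 222]
Sum = 456


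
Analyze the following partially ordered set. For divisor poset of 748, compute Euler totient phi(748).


phi(n) = n * prod_{p|n} (1 - 1/p).
Prime divisors of 748: [2, 11, 17]
phi(748) = 748 * (1 - 1/2) * (1 - 1/11) * (1 - 1/17)
phi(748) = 320


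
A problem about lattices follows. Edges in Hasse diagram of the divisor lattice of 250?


A cover relation a -< b holds when a < b with no c strictly between.
Cover relations:
  1 -< 2
  1 -< 5
  2 -< 10
  5 -< 10
  5 -< 25
  10 -< 50
  25 -< 50
  25 -< 125
  ...2 more
Total: 10


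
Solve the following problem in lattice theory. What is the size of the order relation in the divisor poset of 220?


The order relation is {(a,b) : a <= b}, reflexive so it includes (a,a).
Examples: (1,1), (1,10), (1,11), (1,110), (1,2), ...
Total ordered pairs: 54


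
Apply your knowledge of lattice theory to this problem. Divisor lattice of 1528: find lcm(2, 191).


In a divisor lattice, join = lcm (least common multiple).
gcd(2,191) = 1
lcm(2,191) = 2*191/gcd = 382/1 = 382


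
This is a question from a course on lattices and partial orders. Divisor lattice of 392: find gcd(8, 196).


In a divisor lattice, meet = gcd (greatest common divisor).
By Euclidean algorithm or factoring: gcd(8,196) = 4


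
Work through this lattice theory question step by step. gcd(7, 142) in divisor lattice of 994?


Meet=gcd.
gcd(7,142)=1


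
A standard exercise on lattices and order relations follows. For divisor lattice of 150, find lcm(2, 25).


In a divisor lattice, join = lcm (least common multiple).
Compute lcm iteratively: start with first element, then lcm(current, next).
Elements: [2, 25]
lcm(2,25) = 50
Final lcm = 50


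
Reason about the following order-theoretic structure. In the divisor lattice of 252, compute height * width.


Height = length of longest chain minus 1; width = size of largest antichain.
A maximum chain: 1 | 7 | 21 | 63 | 126 | 252  (height 5).
A maximum antichain: {4, 6, 9, 14, 21}  (width 5).
Product = 5 * 5 = 25


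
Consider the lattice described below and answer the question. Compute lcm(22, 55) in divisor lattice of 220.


In a divisor lattice, join = lcm (least common multiple).
gcd(22,55) = 11
lcm(22,55) = 22*55/gcd = 1210/11 = 110


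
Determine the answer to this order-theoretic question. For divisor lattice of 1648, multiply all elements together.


Divisors of 1648: [1, 2, 4, 8, 16, 103, 206, 412, 824, 1648]
Product = n^(d(n)/2) = 1648^(10/2)
Product = 12155869717331968


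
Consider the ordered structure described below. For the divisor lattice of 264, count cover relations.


A cover relation a -< b holds when a < b with no c strictly between.
Cover relations:
  1 -< 2
  1 -< 3
  1 -< 11
  2 -< 4
  2 -< 6
  2 -< 22
  3 -< 6
  3 -< 33
  ...20 more
Total: 28


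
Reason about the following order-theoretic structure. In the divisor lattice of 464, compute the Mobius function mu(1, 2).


In a divisor lattice, mu(a,b) = mu(b/a) where mu is the classical Mobius function.
b/a = 2/1 = 2
Prime factorization of 2: primes [2]
2 is squarefree with 1 prime factor(s), so mu(2) = (-1)^1 = -1


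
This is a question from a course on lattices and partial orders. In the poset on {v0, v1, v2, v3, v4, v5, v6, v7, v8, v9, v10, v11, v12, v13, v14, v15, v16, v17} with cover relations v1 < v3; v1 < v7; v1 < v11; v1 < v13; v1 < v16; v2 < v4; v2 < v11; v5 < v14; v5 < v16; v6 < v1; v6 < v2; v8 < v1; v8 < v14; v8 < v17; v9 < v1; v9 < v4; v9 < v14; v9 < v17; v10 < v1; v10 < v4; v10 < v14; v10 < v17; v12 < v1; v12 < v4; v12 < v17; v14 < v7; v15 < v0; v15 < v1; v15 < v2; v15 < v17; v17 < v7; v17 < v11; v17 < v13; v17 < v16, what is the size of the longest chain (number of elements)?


A chain is a totally ordered subset; we count the number of elements in a maximum chain.
Compute, for each element x, the size of the longest chain ending at x:
  v5: 1
  v6: 1
  v8: 1
  v9: 1
  v10: 1
  v12: 1
  ...
A maximum chain: v6 < v1 < v3
Number of elements in the longest chain: 3


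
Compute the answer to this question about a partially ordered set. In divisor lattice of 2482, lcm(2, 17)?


Join=lcm.
gcd(2,17)=1
lcm=34


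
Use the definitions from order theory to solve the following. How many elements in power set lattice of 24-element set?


Power set = 2^n.
2^24 = 16777216


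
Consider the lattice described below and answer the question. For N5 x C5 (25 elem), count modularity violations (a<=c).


Modular law: if a <= c then a v (b ^ c) = (a v b) ^ c.
Check all triples (a,b,c) with a <= c among 25 elements.
  e.g. a=(a,0), b=(c,0), c=(b,0): lhs=(a,0) != rhs=(b,0)
  e.g. a=(a,0), b=(c,1), c=(b,0): lhs=(a,0) != rhs=(b,0)
Total violating triples: 75


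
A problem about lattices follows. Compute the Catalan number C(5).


C(n) = C(2n, n) / (n+1).
C(10, 5) = 252
C(5) = 252 / 6 = 42


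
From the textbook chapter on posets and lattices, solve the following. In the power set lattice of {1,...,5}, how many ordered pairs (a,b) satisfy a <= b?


The order relation is {(a,b) : a <= b}, reflexive so it includes (a,a).
Examples: ({},{}), ({},{1,2}), ({},{1,2,3}), ({},{1,2,3,4}), ({},{1,2,3,4,5}), ...
Total ordered pairs: 243


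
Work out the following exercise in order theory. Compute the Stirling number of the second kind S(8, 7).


S(n,k) = k*S(n-1,k) + S(n-1,k-1).
S(7,7) = 1, S(7,6) = 21
S(8,7) = 7*1 + 21 = 7 + 21
S(8,7) = 28


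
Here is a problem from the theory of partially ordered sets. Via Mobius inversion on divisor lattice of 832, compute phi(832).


phi(n) = n * prod_{p|n} (1 - 1/p).
Prime divisors of 832: [2, 13]
phi(832) = 832 * (1 - 1/2) * (1 - 1/13)
phi(832) = 384


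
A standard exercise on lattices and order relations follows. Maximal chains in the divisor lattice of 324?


A maximal chain goes from the minimum element to a maximal element via cover relations.
Counting all min-to-max paths in the cover graph.
Total maximal chains: 15


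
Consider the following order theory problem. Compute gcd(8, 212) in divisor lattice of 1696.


In a divisor lattice, meet = gcd (greatest common divisor).
By Euclidean algorithm or factoring: gcd(8,212) = 4


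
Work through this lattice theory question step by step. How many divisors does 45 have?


Divisors of 45: [1, 3, 5, 9, 15, 45]
Count: 6


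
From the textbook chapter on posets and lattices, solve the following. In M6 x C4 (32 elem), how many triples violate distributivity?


Distributive law: a ^ (b v c) = (a ^ b) v (a ^ c).
Check all 32^3 = 32768 ordered triples (a,b,c).
  e.g. a=(a1,0), b=(a2,0), c=(a3,0): lhs=(a1,0) != rhs=(0,0)
  e.g. a=(a1,0), b=(a2,0), c=(a3,1): lhs=(a1,0) != rhs=(0,0)
Total violating triples: 7680


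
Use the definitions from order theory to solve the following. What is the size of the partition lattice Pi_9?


B(n) = number of set partitions of an n-element set.
B(n) satisfies the recurrence: B(n+1) = sum_k C(n,k)*B(k).
B(9) = 21147


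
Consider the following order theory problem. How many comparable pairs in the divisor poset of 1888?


A comparable pair {a,b} has a < b or b < a in the order.
Count unordered pairs where one element is strictly below the other.
Examples: {1,2}, {1,4}, {1,8}, {1,16}, ...
Total comparable pairs: 51


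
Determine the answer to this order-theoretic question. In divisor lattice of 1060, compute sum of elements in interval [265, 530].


Interval [265,530] in divisors of 1060: [265, 530]
Sum = 795


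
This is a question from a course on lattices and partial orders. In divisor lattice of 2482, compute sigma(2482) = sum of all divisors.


sigma(n) = sum of divisors.
Divisors of 2482: [1, 2, 17, 34, 73, 146, 1241, 2482]
Sum = 3996


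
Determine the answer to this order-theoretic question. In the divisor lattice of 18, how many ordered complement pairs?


Complement pair (a,b): a meet b = bottom, a join b = top.
Here: gcd(a,b)=1 and lcm(a,b)=18, i.e. a*b=18 with a,b coprime.
Pairs found: (1,18), (2,9), (9,2), (18,1)
Total ordered pairs: 4


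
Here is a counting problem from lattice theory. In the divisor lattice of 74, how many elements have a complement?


An element a is complemented if some b has a meet b = bottom, a join b = top.
a is complemented iff gcd(a, n/a)=1, i.e. a is a unitary divisor of 74.
Complemented elements: 1, 2, 37, 74
Count: 4


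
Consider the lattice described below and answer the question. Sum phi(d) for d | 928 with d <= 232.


Divisors of 928 up to 232: [1, 2, 4, 8, 16, 29, 32, 58, 116, 232]
phi values: [1, 1, 2, 4, 8, 28, 16, 28, 56, 112]
Sum = 256


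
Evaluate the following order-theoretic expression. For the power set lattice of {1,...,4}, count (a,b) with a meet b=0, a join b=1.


Complement pair (a,b): a meet b = bottom, a join b = top.
Here: A intersect B = {} and A union B = {1,...,4}.
Pairs found: ({},{1,2,3,4}), ({1},{2,3,4}), ({2},{1,3,4}), ({3},{1,2,4}), ... (12 more)
Total ordered pairs: 16


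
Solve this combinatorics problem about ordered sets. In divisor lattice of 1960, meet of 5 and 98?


In a divisor lattice, meet = gcd (greatest common divisor).
By Euclidean algorithm or factoring: gcd(5,98) = 1


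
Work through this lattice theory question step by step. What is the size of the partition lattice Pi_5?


B(n) = number of set partitions of an n-element set.
B(n) satisfies the recurrence: B(n+1) = sum_k C(n,k)*B(k).
B(5) = 52


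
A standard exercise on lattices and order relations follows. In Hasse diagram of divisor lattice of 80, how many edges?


A cover relation a -< b holds when a < b with no c strictly between.
Cover relations:
  1 -< 2
  1 -< 5
  2 -< 4
  2 -< 10
  4 -< 8
  4 -< 20
  5 -< 10
  8 -< 16
  ...5 more
Total: 13


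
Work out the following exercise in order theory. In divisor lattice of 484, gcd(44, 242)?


Meet=gcd.
gcd(44,242)=22


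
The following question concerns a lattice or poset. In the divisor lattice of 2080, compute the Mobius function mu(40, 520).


In a divisor lattice, mu(a,b) = mu(b/a) where mu is the classical Mobius function.
b/a = 520/40 = 13
Prime factorization of 13: primes [13]
13 is squarefree with 1 prime factor(s), so mu(13) = (-1)^1 = -1


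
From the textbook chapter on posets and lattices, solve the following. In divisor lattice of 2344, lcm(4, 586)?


Join=lcm.
gcd(4,586)=2
lcm=1172


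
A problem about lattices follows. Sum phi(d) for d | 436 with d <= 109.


Divisors of 436 up to 109: [1, 2, 4, 109]
phi values: [1, 1, 2, 108]
Sum = 112


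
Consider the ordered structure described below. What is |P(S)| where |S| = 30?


Power set = 2^n.
2^30 = 1073741824


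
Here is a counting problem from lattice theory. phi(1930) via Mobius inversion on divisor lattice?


phi(n) = n * prod_{p|n} (1 - 1/p).
Prime divisors of 1930: [2, 5, 193]
phi(1930) = 1930 * (1 - 1/2) * (1 - 1/5) * (1 - 1/193)
phi(1930) = 768


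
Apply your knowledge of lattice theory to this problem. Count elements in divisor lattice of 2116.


Divisors of 2116: [1, 2, 4, 23, 46, 92, 529, 1058, 2116]
Count: 9


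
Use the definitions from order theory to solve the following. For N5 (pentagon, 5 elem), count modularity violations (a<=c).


Modular law: if a <= c then a v (b ^ c) = (a v b) ^ c.
Check all triples (a,b,c) with a <= c among 5 elements.
  e.g. a=a, b=c, c=b: lhs=a != rhs=b
Total violating triples: 1


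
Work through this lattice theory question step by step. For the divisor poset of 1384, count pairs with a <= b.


The order relation is {(a,b) : a <= b}, reflexive so it includes (a,a).
Examples: (1,1), (1,1384), (1,173), (1,2), (1,346), ...
Total ordered pairs: 30


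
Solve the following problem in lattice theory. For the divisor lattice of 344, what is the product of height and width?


Height = length of longest chain minus 1; width = size of largest antichain.
A maximum chain: 1 | 43 | 86 | 172 | 344  (height 4).
A maximum antichain: {2, 43}  (width 2).
Product = 4 * 2 = 8


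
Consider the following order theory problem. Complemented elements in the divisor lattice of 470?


An element a is complemented if some b has a meet b = bottom, a join b = top.
a is complemented iff gcd(a, n/a)=1, i.e. a is a unitary divisor of 470.
Complemented elements: 1, 2, 5, 10, 47, 94, ... (2 more)
Count: 8


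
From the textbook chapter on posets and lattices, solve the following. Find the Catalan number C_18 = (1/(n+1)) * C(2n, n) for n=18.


C(n) = C(2n, n) / (n+1).
C(36, 18) = 9075135300
C(18) = 9075135300 / 19 = 477638700


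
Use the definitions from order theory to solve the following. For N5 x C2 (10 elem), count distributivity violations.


Distributive law: a ^ (b v c) = (a ^ b) v (a ^ c).
Check all 10^3 = 1000 ordered triples (a,b,c).
  e.g. a=(b,0), b=(a,0), c=(c,0): lhs=(b,0) != rhs=(a,0)
  e.g. a=(b,0), b=(a,0), c=(c,1): lhs=(b,0) != rhs=(a,0)
Total violating triples: 16


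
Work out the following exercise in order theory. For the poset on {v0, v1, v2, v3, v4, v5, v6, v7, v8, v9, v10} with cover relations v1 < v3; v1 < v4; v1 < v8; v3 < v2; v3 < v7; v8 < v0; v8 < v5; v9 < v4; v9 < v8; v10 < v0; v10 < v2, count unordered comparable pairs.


A comparable pair {a,b} has a < b or b < a in the order.
Count unordered pairs where one element is strictly below the other.
Examples: {v0,v1}, {v0,v8}, {v0,v9}, {v0,v10}, ...
Total comparable pairs: 17


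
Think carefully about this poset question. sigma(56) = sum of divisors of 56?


sigma(n) = sum of divisors.
Divisors of 56: [1, 2, 4, 7, 8, 14, 28, 56]
Sum = 120


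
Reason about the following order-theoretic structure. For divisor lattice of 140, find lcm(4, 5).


In a divisor lattice, join = lcm (least common multiple).
Compute lcm iteratively: start with first element, then lcm(current, next).
Elements: [4, 5]
lcm(4,5) = 20
Final lcm = 20


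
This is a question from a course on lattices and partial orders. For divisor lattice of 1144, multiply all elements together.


Divisors of 1144: [1, 2, 4, 8, 11, 13, 22, 26, 44, 52, 88, 104, 143, 286, 572, 1144]
Product = n^(d(n)/2) = 1144^(16/2)
Product = 2933649302161070453948416


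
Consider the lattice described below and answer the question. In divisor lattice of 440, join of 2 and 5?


In a divisor lattice, join = lcm (least common multiple).
gcd(2,5) = 1
lcm(2,5) = 2*5/gcd = 10/1 = 10


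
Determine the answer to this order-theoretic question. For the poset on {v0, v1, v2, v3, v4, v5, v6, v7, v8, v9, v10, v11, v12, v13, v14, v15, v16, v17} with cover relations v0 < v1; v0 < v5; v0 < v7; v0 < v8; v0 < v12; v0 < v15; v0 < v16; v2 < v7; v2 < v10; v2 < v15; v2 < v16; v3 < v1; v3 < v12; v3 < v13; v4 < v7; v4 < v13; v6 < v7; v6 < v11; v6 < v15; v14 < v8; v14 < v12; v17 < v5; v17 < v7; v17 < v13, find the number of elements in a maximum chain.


A chain is a totally ordered subset; we count the number of elements in a maximum chain.
Compute, for each element x, the size of the longest chain ending at x:
  v0: 1
  v2: 1
  v3: 1
  v4: 1
  v6: 1
  v9: 1
  ...
A maximum chain: v0 < v1
Number of elements in the longest chain: 2


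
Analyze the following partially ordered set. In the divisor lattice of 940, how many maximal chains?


A maximal chain goes from the minimum element to a maximal element via cover relations.
Counting all min-to-max paths in the cover graph.
Total maximal chains: 12


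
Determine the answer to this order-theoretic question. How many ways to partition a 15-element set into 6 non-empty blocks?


S(n,k) = k*S(n-1,k) + S(n-1,k-1).
S(14,6) = 63436373, S(14,5) = 40075035
S(15,6) = 6*63436373 + 40075035 = 380618238 + 40075035
S(15,6) = 420693273


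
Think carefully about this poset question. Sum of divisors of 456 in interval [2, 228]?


Interval [2,228] in divisors of 456: [2, 4, 6, 12, 38, 76, 114, 228]
Sum = 480


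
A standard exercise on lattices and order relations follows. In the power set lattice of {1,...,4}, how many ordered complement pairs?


Complement pair (a,b): a meet b = bottom, a join b = top.
Here: A intersect B = {} and A union B = {1,...,4}.
Pairs found: ({},{1,2,3,4}), ({1},{2,3,4}), ({2},{1,3,4}), ({3},{1,2,4}), ... (12 more)
Total ordered pairs: 16


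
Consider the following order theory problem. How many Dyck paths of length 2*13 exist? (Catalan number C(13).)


C(n) = C(2n, n) / (n+1).
C(26, 13) = 10400600
C(13) = 10400600 / 14 = 742900


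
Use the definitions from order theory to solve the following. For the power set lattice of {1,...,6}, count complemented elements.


An element a is complemented if some b has a meet b = bottom, a join b = top.
every subset A has complement S\A, so all elements are complemented.
Complemented elements: {}, {1}, {2}, {3}, {4}, {5}, ... (58 more)
Count: 64


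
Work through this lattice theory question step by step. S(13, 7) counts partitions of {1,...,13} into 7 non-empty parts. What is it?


S(n,k) = k*S(n-1,k) + S(n-1,k-1).
S(12,7) = 627396, S(12,6) = 1323652
S(13,7) = 7*627396 + 1323652 = 4391772 + 1323652
S(13,7) = 5715424


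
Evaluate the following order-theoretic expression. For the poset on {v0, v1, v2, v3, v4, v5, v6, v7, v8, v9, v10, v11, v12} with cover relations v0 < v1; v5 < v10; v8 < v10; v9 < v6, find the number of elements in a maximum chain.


A chain is a totally ordered subset; we count the number of elements in a maximum chain.
Compute, for each element x, the size of the longest chain ending at x:
  v0: 1
  v2: 1
  v3: 1
  v4: 1
  v5: 1
  v7: 1
  ...
A maximum chain: v0 < v1
Number of elements in the longest chain: 2


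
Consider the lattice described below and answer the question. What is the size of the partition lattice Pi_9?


B(n) = number of set partitions of an n-element set.
B(n) satisfies the recurrence: B(n+1) = sum_k C(n,k)*B(k).
B(9) = 21147


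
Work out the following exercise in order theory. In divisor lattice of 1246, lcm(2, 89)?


Join=lcm.
gcd(2,89)=1
lcm=178


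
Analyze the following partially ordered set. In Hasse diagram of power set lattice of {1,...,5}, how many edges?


A cover relation a -< b holds when a < b with no c strictly between.
Cover relations:
  {} -< {1}
  {} -< {2}
  {} -< {3}
  {} -< {4}
  {} -< {5}
  {1} -< {1,2}
  {1} -< {1,3}
  {1} -< {1,4}
  ...72 more
Total: 80


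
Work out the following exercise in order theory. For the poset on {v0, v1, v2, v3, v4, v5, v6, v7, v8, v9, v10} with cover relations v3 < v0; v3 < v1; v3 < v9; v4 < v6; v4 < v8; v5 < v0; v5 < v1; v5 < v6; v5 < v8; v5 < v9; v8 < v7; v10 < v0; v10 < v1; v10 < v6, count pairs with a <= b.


The order relation is {(a,b) : a <= b}, reflexive so it includes (a,a).
Examples: (v0,v0), (v1,v1), (v10,v0), (v10,v1), (v10,v10), ...
Total ordered pairs: 27


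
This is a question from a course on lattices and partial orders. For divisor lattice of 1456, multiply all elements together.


Divisors of 1456: [1, 2, 4, 7, 8, 13, 14, 16, 26, 28, 52, 56, 91, 104, 112, 182, 208, 364, 728, 1456]
Product = n^(d(n)/2) = 1456^(20/2)
Product = 42816754991425141257901415858176


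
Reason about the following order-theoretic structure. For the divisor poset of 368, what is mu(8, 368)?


In a divisor lattice, mu(a,b) = mu(b/a) where mu is the classical Mobius function.
b/a = 368/8 = 46
Prime factorization of 46: primes [2, 23]
46 is squarefree with 2 prime factor(s), so mu(46) = (-1)^2 = 1


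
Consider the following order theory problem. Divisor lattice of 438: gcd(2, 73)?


Meet=gcd.
gcd(2,73)=1


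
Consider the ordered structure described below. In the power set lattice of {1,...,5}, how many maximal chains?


A maximal chain goes from the minimum element to a maximal element via cover relations.
Counting all min-to-max paths in the cover graph.
Total maximal chains: 120


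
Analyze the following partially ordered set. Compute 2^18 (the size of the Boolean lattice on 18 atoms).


Power set = 2^n.
2^18 = 262144


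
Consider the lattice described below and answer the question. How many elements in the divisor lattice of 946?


Divisors of 946: [1, 2, 11, 22, 43, 86, 473, 946]
Count: 8


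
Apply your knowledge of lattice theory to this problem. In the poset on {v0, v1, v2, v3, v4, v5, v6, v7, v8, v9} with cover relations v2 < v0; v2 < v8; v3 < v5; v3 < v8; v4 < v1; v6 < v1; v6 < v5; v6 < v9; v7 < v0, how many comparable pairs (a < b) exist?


A comparable pair {a,b} has a < b or b < a in the order.
Count unordered pairs where one element is strictly below the other.
Examples: {v0,v2}, {v0,v7}, {v1,v4}, {v1,v6}, ...
Total comparable pairs: 9


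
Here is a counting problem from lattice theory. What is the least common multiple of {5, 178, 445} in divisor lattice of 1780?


In a divisor lattice, join = lcm (least common multiple).
Compute lcm iteratively: start with first element, then lcm(current, next).
Elements: [5, 178, 445]
lcm(5,178) = 890
lcm(890,445) = 890
Final lcm = 890


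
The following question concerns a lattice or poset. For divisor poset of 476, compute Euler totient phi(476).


phi(n) = n * prod_{p|n} (1 - 1/p).
Prime divisors of 476: [2, 7, 17]
phi(476) = 476 * (1 - 1/2) * (1 - 1/7) * (1 - 1/17)
phi(476) = 192


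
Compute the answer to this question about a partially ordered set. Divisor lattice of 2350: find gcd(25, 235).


In a divisor lattice, meet = gcd (greatest common divisor).
By Euclidean algorithm or factoring: gcd(25,235) = 5


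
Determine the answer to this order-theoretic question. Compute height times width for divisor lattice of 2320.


Height = length of longest chain minus 1; width = size of largest antichain.
A maximum chain: 1 | 29 | 145 | 290 | 580 | 1160 | 2320  (height 6).
A maximum antichain: {4, 10, 58, 145}  (width 4).
Product = 6 * 4 = 24


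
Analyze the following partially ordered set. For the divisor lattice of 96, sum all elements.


sigma(n) = sum of divisors.
Divisors of 96: [1, 2, 3, 4, 6, 8, 12, 16, 24, 32, 48, 96]
Sum = 252


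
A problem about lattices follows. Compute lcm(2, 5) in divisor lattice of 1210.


In a divisor lattice, join = lcm (least common multiple).
gcd(2,5) = 1
lcm(2,5) = 2*5/gcd = 10/1 = 10


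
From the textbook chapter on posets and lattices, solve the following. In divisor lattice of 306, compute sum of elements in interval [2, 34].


Interval [2,34] in divisors of 306: [2, 34]
Sum = 36


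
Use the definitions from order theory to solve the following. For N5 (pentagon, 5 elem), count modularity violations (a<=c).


Modular law: if a <= c then a v (b ^ c) = (a v b) ^ c.
Check all triples (a,b,c) with a <= c among 5 elements.
  e.g. a=a, b=c, c=b: lhs=a != rhs=b
Total violating triples: 1


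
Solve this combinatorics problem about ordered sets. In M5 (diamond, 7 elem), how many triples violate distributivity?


Distributive law: a ^ (b v c) = (a ^ b) v (a ^ c).
Check all 7^3 = 343 ordered triples (a,b,c).
  e.g. a=a1, b=a2, c=a3: lhs=a1 != rhs=0
  e.g. a=a1, b=a2, c=a4: lhs=a1 != rhs=0
Total violating triples: 60


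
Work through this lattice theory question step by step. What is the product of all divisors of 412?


Divisors of 412: [1, 2, 4, 103, 206, 412]
Product = n^(d(n)/2) = 412^(6/2)
Product = 69934528


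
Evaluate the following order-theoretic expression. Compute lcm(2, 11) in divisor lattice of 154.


In a divisor lattice, join = lcm (least common multiple).
gcd(2,11) = 1
lcm(2,11) = 2*11/gcd = 22/1 = 22


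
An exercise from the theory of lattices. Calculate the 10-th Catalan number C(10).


C(n) = C(2n, n) / (n+1).
C(20, 10) = 184756
C(10) = 184756 / 11 = 16796


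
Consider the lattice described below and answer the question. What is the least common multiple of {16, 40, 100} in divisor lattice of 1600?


In a divisor lattice, join = lcm (least common multiple).
Compute lcm iteratively: start with first element, then lcm(current, next).
Elements: [16, 40, 100]
lcm(16,40) = 80
lcm(80,100) = 400
Final lcm = 400


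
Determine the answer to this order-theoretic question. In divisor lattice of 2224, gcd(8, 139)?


Meet=gcd.
gcd(8,139)=1


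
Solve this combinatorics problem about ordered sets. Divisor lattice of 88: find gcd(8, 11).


In a divisor lattice, meet = gcd (greatest common divisor).
By Euclidean algorithm or factoring: gcd(8,11) = 1


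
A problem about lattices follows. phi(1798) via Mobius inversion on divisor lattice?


phi(n) = n * prod_{p|n} (1 - 1/p).
Prime divisors of 1798: [2, 29, 31]
phi(1798) = 1798 * (1 - 1/2) * (1 - 1/29) * (1 - 1/31)
phi(1798) = 840


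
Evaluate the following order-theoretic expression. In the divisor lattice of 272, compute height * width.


Height = length of longest chain minus 1; width = size of largest antichain.
A maximum chain: 1 | 17 | 34 | 68 | 136 | 272  (height 5).
A maximum antichain: {2, 17}  (width 2).
Product = 5 * 2 = 10


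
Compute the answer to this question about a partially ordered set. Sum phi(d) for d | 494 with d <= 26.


Divisors of 494 up to 26: [1, 2, 13, 19, 26]
phi values: [1, 1, 12, 18, 12]
Sum = 44


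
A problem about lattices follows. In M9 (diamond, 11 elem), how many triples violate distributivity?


Distributive law: a ^ (b v c) = (a ^ b) v (a ^ c).
Check all 11^3 = 1331 ordered triples (a,b,c).
  e.g. a=a1, b=a2, c=a3: lhs=a1 != rhs=0
  e.g. a=a1, b=a2, c=a4: lhs=a1 != rhs=0
Total violating triples: 504


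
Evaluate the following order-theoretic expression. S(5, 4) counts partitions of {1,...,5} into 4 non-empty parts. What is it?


S(n,k) = k*S(n-1,k) + S(n-1,k-1).
S(4,4) = 1, S(4,3) = 6
S(5,4) = 4*1 + 6 = 4 + 6
S(5,4) = 10


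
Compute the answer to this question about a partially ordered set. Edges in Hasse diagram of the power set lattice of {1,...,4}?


A cover relation a -< b holds when a < b with no c strictly between.
Cover relations:
  {} -< {1}
  {} -< {2}
  {} -< {3}
  {} -< {4}
  {1} -< {1,2}
  {1} -< {1,3}
  {1} -< {1,4}
  {2} -< {1,2}
  ...24 more
Total: 32


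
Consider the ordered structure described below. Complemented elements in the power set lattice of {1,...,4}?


An element a is complemented if some b has a meet b = bottom, a join b = top.
every subset A has complement S\A, so all elements are complemented.
Complemented elements: {}, {1}, {2}, {3}, {4}, {1,2}, ... (10 more)
Count: 16


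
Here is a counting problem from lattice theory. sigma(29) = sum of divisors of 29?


sigma(n) = sum of divisors.
Divisors of 29: [1, 29]
Sum = 30


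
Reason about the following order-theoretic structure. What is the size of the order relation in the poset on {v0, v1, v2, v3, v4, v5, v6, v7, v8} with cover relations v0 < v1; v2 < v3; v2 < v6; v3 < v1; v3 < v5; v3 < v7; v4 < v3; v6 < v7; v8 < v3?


The order relation is {(a,b) : a <= b}, reflexive so it includes (a,a).
Examples: (v0,v0), (v0,v1), (v1,v1), (v2,v1), (v2,v2), ...
Total ordered pairs: 27


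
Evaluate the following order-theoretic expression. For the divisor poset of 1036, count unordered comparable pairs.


A comparable pair {a,b} has a < b or b < a in the order.
Count unordered pairs where one element is strictly below the other.
Examples: {1,2}, {1,4}, {1,7}, {1,14}, ...
Total comparable pairs: 42


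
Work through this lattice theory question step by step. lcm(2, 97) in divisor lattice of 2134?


Join=lcm.
gcd(2,97)=1
lcm=194


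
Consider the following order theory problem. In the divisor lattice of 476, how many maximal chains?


A maximal chain goes from the minimum element to a maximal element via cover relations.
Counting all min-to-max paths in the cover graph.
Total maximal chains: 12


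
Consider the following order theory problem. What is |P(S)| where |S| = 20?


Power set = 2^n.
2^20 = 1048576


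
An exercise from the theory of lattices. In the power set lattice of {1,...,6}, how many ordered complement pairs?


Complement pair (a,b): a meet b = bottom, a join b = top.
Here: A intersect B = {} and A union B = {1,...,6}.
Pairs found: ({},{1,2,3,4,5,6}), ({1},{2,3,4,5,6}), ({2},{1,3,4,5,6}), ({3},{1,2,4,5,6}), ... (60 more)
Total ordered pairs: 64


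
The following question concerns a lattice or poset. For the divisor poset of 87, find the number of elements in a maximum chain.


A chain is a totally ordered subset; we count the number of elements in a maximum chain.
Compute, for each element x, the size of the longest chain ending at x:
  1: 1
  3: 2
  29: 2
  87: 3
A maximum chain: 1 < 3 < 87
Number of elements in the longest chain: 3


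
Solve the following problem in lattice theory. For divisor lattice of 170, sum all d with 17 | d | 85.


Interval [17,85] in divisors of 170: [17, 85]
Sum = 102


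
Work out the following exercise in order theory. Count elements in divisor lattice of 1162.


Divisors of 1162: [1, 2, 7, 14, 83, 166, 581, 1162]
Count: 8


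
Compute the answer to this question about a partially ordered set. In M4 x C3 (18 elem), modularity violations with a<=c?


Modular law: if a <= c then a v (b ^ c) = (a v b) ^ c.
Check all triples (a,b,c) with a <= c among 18 elements.
This lattice is modular (diamonds M_m and their chain-products are modular).
Total violating triples: 0


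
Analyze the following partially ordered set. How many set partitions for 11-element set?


B(n) = number of set partitions of an n-element set.
B(n) satisfies the recurrence: B(n+1) = sum_k C(n,k)*B(k).
B(11) = 678570


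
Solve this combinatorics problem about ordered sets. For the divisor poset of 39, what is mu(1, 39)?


In a divisor lattice, mu(a,b) = mu(b/a) where mu is the classical Mobius function.
b/a = 39/1 = 39
Prime factorization of 39: primes [3, 13]
39 is squarefree with 2 prime factor(s), so mu(39) = (-1)^2 = 1


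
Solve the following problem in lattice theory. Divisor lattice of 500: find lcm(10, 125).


In a divisor lattice, join = lcm (least common multiple).
gcd(10,125) = 5
lcm(10,125) = 10*125/gcd = 1250/5 = 250


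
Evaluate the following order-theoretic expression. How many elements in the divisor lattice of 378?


Divisors of 378: [1, 2, 3, 6, 7, 9, 14, 18, 21, 27, 42, 54, 63, 126, 189, 378]
Count: 16


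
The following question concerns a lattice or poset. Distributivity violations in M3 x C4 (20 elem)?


Distributive law: a ^ (b v c) = (a ^ b) v (a ^ c).
Check all 20^3 = 8000 ordered triples (a,b,c).
  e.g. a=(a1,0), b=(a2,0), c=(a3,0): lhs=(a1,0) != rhs=(0,0)
  e.g. a=(a1,0), b=(a2,0), c=(a3,1): lhs=(a1,0) != rhs=(0,0)
Total violating triples: 384
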